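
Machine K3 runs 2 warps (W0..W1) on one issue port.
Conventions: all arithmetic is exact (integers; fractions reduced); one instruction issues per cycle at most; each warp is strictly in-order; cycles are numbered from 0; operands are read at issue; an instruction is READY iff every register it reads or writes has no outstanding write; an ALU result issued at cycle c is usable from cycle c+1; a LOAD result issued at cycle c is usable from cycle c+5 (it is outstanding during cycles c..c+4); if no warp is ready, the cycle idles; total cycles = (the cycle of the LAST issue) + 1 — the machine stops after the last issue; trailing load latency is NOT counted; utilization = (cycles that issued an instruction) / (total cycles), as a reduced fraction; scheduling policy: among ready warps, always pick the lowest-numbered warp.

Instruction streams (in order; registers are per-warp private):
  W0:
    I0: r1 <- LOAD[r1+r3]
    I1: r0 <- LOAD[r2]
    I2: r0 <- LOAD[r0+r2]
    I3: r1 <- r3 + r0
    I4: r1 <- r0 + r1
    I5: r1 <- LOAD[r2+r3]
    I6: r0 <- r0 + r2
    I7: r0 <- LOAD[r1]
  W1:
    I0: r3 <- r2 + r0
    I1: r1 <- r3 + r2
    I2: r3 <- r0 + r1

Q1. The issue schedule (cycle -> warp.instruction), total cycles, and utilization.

cycle 0: W0.I0
cycle 1: W0.I1
cycle 2: W1.I0
cycle 3: W1.I1
cycle 4: W1.I2
cycle 5: idle
cycle 6: W0.I2
cycle 7: idle
cycle 8: idle
cycle 9: idle
cycle 10: idle
cycle 11: W0.I3
cycle 12: W0.I4
cycle 13: W0.I5
cycle 14: W0.I6
cycle 15: idle
cycle 16: idle
cycle 17: idle
cycle 18: W0.I7

Answer: 19 cycles, utilization 11/19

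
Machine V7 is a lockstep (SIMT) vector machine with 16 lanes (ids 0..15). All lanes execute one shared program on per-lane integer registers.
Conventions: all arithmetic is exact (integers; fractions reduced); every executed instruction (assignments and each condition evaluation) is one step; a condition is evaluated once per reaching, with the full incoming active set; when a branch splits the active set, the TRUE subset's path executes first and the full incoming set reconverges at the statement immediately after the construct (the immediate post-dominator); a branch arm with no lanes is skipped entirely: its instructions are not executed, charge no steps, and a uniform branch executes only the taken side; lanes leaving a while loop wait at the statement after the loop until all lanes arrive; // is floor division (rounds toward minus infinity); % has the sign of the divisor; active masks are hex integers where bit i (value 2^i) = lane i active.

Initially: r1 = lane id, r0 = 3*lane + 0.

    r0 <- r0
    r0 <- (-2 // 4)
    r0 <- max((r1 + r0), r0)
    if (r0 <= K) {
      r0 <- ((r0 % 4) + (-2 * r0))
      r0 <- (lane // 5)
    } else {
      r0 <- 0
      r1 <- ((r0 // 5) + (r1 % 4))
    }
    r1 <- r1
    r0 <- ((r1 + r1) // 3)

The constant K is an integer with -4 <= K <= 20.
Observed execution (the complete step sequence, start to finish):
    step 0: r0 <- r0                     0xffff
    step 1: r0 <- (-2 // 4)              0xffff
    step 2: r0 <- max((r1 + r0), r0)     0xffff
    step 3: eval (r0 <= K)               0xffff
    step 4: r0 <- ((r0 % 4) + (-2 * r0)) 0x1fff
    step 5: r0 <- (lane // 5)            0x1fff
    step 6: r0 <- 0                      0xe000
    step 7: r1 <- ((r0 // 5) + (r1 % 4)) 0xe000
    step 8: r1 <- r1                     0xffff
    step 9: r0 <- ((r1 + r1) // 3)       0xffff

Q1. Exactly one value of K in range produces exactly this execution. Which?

Answer: K = 11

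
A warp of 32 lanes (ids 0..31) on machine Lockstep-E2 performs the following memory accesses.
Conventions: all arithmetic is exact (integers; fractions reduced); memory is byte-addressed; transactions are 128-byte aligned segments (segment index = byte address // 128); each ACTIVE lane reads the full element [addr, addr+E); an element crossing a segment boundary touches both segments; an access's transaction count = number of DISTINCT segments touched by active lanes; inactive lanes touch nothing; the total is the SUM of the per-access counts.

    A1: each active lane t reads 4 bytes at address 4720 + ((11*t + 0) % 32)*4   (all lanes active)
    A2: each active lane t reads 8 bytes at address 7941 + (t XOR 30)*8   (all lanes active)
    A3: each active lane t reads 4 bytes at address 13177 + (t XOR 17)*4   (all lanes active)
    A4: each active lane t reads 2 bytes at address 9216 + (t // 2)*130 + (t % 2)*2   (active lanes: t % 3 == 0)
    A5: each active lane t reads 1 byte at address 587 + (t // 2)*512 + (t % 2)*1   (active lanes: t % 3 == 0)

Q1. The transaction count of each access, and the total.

A1: 2 transactions
A2: 3 transactions
A3: 2 transactions
A4: 11 transactions
A5: 11 transactions

Answer: 2,3,2,11,11; total 29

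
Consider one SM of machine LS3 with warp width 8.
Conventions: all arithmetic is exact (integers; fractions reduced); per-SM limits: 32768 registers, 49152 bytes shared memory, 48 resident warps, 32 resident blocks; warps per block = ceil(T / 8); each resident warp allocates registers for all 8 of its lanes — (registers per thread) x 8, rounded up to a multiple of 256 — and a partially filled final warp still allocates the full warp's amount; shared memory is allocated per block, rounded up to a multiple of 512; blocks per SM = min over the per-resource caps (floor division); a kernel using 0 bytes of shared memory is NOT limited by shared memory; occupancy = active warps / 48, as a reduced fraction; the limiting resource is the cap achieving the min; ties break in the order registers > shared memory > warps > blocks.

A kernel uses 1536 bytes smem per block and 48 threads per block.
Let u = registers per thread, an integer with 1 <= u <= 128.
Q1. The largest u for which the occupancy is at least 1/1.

Answer: u = 64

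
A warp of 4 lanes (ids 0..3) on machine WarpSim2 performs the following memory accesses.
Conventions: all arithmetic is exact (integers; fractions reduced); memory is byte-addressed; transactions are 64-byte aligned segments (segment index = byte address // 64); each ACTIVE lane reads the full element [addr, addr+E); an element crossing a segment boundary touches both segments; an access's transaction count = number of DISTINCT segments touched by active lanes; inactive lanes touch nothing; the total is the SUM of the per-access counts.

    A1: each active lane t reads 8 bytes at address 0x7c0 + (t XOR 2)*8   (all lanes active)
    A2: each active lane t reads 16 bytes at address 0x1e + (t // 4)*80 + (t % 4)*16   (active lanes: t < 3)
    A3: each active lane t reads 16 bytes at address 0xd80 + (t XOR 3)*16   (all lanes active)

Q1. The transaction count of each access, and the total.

A1: 1 transaction
A2: 2 transactions
A3: 1 transaction

Answer: 1,2,1; total 4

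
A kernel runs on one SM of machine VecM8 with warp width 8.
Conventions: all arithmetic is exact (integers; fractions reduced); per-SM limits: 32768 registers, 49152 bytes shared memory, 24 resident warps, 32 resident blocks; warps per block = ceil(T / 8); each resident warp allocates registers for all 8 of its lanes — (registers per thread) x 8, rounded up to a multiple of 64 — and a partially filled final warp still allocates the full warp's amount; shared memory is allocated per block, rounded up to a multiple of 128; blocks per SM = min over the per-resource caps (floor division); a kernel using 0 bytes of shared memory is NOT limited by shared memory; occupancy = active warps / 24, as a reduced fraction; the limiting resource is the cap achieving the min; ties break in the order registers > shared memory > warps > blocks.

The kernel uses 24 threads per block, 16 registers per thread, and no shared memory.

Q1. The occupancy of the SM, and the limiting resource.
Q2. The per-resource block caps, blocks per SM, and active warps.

Answer: occupancy 1, limited by warps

registers: 85 blocks
shared memory: no limit (kernel uses none)
warps: 8 blocks
blocks: 32 blocks

Answer: 8 blocks, 24 active warps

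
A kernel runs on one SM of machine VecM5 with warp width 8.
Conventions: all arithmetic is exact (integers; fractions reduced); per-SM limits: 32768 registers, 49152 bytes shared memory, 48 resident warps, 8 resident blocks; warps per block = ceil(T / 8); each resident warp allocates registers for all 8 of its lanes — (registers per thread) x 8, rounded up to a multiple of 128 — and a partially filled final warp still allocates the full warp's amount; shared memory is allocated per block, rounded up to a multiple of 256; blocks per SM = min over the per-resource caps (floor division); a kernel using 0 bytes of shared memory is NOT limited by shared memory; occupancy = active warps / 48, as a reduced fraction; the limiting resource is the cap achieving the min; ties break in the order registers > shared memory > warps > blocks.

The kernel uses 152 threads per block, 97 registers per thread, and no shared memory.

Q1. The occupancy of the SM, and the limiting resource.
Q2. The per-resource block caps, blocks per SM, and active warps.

Answer: occupancy 19/48, limited by registers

registers: 1 block
shared memory: no limit (kernel uses none)
warps: 2 blocks
blocks: 8 blocks

Answer: 1 block, 19 active warps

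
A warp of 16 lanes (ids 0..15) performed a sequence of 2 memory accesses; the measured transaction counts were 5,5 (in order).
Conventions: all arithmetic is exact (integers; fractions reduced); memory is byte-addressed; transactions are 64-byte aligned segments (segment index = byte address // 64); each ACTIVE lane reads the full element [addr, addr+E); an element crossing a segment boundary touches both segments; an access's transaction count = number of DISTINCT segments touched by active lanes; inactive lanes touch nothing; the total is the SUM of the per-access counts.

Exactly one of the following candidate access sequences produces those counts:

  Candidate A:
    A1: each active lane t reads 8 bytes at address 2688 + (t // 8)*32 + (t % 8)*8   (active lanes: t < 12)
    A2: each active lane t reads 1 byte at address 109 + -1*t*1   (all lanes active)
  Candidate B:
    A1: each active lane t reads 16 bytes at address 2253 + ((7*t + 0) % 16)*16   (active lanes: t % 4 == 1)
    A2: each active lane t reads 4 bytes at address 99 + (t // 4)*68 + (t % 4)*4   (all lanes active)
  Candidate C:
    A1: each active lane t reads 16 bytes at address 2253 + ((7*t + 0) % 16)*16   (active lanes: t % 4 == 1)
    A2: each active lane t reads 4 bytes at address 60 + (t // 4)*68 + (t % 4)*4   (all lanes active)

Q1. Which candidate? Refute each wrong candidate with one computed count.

A: A1 gives 1 transaction, not 5
B: A2 gives 4 transactions, not 5
C: all counts match (5,5)

Answer: C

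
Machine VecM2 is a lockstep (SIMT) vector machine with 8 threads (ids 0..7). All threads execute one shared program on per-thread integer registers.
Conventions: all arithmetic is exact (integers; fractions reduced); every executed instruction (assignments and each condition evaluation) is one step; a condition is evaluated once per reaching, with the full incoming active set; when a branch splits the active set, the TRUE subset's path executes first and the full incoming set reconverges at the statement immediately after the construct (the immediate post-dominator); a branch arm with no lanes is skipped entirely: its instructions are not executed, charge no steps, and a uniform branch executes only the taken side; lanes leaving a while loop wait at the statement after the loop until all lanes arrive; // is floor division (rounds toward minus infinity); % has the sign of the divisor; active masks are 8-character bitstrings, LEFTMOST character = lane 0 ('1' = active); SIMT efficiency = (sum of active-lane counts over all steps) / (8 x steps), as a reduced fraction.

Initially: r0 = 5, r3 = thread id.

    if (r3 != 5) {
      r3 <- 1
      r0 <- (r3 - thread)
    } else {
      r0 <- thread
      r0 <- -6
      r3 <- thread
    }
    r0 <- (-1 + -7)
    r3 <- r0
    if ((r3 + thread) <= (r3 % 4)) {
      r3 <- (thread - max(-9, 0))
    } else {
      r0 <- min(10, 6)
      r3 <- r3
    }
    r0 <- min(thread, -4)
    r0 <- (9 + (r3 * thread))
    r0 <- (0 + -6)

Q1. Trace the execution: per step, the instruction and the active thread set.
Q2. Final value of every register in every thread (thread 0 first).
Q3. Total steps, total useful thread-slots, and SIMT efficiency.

step 0: eval (r3 != 5)               11111111
step 1: r3 <- 1                      11111011
step 2: r0 <- (r3 - thread)          11111011
step 3: r0 <- thread                 00000100
step 4: r0 <- -6                     00000100
step 5: r3 <- thread                 00000100
step 6: r0 <- (-1 + -7)              11111111
step 7: r3 <- r0                     11111111
step 8: eval ((r3 + thread) <= (r3 % 4)) 11111111
step 9: r3 <- (thread - max(-9, 0))  11111111
step 10: r0 <- min(thread, -4)        11111111
step 11: r0 <- (9 + (r3 * thread))    11111111
step 12: r0 <- (0 + -6)               11111111

Answer: 13 steps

r0: -6,-6,-6,-6,-6,-6,-6,-6
r3: 0,1,2,3,4,5,6,7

steps = 13; useful = 81; efficiency = 81/104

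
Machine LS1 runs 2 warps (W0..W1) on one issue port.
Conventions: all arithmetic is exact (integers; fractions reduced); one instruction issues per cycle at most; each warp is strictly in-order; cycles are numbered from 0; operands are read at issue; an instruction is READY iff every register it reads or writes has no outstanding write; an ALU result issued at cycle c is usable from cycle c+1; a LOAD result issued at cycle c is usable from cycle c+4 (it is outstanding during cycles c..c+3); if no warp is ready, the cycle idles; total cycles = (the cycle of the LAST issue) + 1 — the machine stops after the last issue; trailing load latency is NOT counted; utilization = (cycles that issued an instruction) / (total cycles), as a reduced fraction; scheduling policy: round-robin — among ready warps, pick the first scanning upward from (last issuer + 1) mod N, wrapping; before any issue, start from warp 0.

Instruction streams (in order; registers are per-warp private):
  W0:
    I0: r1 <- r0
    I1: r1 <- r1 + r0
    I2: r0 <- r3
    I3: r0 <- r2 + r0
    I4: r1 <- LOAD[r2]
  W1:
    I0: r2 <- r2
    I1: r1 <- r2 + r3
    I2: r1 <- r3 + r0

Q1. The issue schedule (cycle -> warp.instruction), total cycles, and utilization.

cycle 0: W0.I0
cycle 1: W1.I0
cycle 2: W0.I1
cycle 3: W1.I1
cycle 4: W0.I2
cycle 5: W1.I2
cycle 6: W0.I3
cycle 7: W0.I4

Answer: 8 cycles, utilization 1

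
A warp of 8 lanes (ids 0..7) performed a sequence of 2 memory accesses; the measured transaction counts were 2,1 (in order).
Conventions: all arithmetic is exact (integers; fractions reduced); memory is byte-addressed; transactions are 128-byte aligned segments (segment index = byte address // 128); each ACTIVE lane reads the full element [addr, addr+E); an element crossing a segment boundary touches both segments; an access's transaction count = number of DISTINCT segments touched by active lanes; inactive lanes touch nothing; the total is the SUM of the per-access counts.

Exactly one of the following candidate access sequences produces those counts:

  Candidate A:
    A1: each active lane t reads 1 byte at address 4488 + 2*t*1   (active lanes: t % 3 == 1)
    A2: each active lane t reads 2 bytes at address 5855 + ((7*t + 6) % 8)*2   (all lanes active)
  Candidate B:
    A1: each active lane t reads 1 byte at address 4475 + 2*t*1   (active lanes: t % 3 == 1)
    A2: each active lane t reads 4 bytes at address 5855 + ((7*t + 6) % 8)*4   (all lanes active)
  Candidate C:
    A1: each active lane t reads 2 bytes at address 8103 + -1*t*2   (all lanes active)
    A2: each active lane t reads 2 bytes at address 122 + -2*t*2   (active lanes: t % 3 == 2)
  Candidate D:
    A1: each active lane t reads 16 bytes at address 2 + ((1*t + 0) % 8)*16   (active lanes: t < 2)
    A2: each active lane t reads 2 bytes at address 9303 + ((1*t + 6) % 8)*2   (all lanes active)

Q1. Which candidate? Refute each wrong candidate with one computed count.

A: A1 gives 1 transaction, not 2
C: A1 gives 1 transaction, not 2
D: A1 gives 1 transaction, not 2
B: all counts match (2,1)

Answer: B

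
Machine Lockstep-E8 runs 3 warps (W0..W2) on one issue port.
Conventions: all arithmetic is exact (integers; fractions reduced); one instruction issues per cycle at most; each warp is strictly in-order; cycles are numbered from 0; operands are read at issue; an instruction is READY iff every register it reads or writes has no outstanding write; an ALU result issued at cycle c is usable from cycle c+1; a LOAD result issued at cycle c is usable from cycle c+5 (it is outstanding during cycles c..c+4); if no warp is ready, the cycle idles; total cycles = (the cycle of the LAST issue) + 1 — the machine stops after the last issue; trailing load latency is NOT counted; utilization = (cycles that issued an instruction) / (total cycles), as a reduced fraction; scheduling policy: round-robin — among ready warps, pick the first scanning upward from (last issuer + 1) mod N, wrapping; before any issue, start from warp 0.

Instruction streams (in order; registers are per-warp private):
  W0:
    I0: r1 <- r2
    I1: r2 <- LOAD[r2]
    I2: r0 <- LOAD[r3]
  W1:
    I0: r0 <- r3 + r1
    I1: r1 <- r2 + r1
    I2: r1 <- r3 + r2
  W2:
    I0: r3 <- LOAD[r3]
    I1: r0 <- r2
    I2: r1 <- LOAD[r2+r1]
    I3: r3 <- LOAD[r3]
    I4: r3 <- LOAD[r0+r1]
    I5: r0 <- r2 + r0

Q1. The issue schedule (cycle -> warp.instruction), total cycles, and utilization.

cycle 0: W0.I0
cycle 1: W1.I0
cycle 2: W2.I0
cycle 3: W0.I1
cycle 4: W1.I1
cycle 5: W2.I1
cycle 6: W0.I2
cycle 7: W1.I2
cycle 8: W2.I2
cycle 9: W2.I3
cycle 10: idle
cycle 11: idle
cycle 12: idle
cycle 13: idle
cycle 14: W2.I4
cycle 15: W2.I5

Answer: 16 cycles, utilization 3/4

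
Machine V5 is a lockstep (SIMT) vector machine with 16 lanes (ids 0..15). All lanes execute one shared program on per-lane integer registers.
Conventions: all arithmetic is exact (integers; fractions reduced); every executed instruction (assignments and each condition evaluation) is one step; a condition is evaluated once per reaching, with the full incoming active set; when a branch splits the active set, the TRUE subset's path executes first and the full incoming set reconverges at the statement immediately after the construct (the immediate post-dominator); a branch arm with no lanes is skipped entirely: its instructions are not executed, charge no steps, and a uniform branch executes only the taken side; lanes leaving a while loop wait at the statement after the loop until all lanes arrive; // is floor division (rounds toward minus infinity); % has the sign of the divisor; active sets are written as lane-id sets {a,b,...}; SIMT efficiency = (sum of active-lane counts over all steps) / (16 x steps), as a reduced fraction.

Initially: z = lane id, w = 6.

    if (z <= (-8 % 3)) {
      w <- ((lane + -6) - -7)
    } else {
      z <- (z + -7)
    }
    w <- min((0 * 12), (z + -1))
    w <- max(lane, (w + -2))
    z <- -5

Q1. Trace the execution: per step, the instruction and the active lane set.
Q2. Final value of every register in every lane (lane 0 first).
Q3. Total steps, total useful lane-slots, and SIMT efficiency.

step 0: eval (z <= (-8 % 3))         {0,1,2,3,4,5,6,7,8,9,10,11,12,13,14,15}
step 1: w <- ((lane + -6) - -7)      {0,1}
step 2: z <- (z + -7)                {2,3,4,5,6,7,8,9,10,11,12,13,14,15}
step 3: w <- min((0 * 12), (z + -1)) {0,1,2,3,4,5,6,7,8,9,10,11,12,13,14,15}
step 4: w <- max(lane, (w + -2))     {0,1,2,3,4,5,6,7,8,9,10,11,12,13,14,15}
step 5: z <- -5                      {0,1,2,3,4,5,6,7,8,9,10,11,12,13,14,15}

Answer: 6 steps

z: -5,-5,-5,-5,-5,-5,-5,-5,-5,-5,-5,-5,-5,-5,-5,-5
w: 0,1,2,3,4,5,6,7,8,9,10,11,12,13,14,15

steps = 6; useful = 80; efficiency = 80/96 = 5/6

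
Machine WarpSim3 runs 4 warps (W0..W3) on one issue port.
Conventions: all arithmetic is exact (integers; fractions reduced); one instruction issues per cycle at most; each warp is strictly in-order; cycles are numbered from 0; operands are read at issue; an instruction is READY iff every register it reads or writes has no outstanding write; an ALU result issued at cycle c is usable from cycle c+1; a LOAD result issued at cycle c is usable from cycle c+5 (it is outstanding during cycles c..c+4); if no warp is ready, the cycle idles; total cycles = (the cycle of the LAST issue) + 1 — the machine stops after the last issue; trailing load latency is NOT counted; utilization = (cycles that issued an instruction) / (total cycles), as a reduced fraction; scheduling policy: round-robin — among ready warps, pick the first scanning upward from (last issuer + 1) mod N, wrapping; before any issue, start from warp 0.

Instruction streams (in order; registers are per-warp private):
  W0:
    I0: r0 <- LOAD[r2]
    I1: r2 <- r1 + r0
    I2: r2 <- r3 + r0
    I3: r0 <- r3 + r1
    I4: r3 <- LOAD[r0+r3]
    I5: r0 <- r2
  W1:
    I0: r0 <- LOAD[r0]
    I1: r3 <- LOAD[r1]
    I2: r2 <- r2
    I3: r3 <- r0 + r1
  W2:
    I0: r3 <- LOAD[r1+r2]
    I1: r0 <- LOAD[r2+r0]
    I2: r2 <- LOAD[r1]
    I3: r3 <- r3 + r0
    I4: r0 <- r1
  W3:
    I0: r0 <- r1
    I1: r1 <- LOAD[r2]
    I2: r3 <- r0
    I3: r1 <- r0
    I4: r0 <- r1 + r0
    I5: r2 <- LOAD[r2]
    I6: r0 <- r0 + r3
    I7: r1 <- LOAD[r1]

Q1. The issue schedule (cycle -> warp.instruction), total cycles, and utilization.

cycle 0: W0.I0
cycle 1: W1.I0
cycle 2: W2.I0
cycle 3: W3.I0
cycle 4: W1.I1
cycle 5: W2.I1
cycle 6: W3.I1
cycle 7: W0.I1
cycle 8: W1.I2
cycle 9: W2.I2
cycle 10: W3.I2
cycle 11: W0.I2
cycle 12: W1.I3
cycle 13: W2.I3
cycle 14: W3.I3
cycle 15: W0.I3
cycle 16: W2.I4
cycle 17: W3.I4
cycle 18: W0.I4
cycle 19: W3.I5
cycle 20: W0.I5
cycle 21: W3.I6
cycle 22: W3.I7

Answer: 23 cycles, utilization 1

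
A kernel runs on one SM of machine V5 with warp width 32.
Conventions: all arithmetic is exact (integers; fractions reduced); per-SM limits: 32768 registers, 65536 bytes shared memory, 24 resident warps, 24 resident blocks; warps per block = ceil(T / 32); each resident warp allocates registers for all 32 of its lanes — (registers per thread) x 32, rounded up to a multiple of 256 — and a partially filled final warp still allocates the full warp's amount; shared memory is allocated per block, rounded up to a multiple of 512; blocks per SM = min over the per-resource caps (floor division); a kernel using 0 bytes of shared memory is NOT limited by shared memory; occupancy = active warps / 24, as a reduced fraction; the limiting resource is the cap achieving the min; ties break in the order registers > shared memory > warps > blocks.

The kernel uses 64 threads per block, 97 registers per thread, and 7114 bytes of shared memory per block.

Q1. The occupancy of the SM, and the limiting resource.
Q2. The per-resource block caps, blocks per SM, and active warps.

Answer: occupancy 1/3, limited by registers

registers: 4 blocks
shared memory: 9 blocks
warps: 12 blocks
blocks: 24 blocks

Answer: 4 blocks, 8 active warps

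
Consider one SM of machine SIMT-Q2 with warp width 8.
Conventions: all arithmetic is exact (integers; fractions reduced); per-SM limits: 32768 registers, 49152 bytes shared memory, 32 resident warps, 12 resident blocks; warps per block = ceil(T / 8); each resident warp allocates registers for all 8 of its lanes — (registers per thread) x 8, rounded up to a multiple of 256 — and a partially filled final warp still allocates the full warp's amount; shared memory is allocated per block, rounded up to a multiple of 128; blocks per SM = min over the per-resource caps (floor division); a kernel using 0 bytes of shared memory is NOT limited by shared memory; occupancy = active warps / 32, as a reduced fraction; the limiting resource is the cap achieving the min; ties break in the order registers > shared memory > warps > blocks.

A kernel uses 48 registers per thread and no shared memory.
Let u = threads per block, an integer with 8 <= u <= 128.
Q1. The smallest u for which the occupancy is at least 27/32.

Answer: u = 17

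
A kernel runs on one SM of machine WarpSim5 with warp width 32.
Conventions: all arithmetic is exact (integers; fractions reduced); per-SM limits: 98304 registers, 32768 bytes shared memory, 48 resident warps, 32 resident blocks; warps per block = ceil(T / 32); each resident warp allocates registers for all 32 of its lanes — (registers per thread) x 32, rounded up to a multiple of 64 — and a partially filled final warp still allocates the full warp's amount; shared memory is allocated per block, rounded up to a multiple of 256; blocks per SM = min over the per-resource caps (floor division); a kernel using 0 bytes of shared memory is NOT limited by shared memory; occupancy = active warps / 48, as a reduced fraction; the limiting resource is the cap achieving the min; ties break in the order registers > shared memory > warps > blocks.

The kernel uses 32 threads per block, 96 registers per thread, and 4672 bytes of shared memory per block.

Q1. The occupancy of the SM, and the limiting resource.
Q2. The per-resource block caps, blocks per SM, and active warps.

Answer: occupancy 1/8, limited by shared memory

registers: 32 blocks
shared memory: 6 blocks
warps: 48 blocks
blocks: 32 blocks

Answer: 6 blocks, 6 active warps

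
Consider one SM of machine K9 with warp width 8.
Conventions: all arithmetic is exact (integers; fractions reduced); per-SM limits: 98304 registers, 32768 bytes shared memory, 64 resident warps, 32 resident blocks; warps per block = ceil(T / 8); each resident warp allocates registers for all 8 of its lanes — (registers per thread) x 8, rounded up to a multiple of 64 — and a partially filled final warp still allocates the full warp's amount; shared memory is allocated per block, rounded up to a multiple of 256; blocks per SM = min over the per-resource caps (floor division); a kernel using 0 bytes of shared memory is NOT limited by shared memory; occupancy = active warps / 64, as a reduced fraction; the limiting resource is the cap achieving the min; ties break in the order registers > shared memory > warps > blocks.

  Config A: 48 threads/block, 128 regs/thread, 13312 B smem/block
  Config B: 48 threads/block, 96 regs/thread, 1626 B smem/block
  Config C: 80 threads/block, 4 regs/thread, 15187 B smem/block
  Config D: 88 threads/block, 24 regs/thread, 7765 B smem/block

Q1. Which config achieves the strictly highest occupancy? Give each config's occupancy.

occupancies: A 3/16, B 15/16, C 5/16, D 11/16

Answer: B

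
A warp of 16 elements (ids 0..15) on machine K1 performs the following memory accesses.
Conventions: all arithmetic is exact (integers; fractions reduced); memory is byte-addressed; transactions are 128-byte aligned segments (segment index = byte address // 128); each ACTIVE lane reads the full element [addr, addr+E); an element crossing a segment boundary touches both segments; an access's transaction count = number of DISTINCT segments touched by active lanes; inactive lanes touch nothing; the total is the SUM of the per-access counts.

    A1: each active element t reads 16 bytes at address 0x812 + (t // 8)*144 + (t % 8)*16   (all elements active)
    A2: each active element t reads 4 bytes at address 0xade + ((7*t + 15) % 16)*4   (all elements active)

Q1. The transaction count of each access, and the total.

A1: 3 transactions
A2: 2 transactions

Answer: 3,2; total 5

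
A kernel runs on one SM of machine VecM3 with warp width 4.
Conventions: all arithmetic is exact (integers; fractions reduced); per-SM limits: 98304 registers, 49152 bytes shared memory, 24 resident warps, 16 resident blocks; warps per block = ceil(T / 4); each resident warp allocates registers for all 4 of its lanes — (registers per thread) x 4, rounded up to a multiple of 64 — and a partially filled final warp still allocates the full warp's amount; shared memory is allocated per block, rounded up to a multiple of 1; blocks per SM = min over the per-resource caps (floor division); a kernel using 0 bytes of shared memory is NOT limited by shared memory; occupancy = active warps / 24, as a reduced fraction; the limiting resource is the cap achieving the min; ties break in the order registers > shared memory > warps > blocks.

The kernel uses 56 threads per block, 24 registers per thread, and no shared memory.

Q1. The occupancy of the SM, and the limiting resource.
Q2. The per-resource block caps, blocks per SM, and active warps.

Answer: occupancy 7/12, limited by warps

registers: 54 blocks
shared memory: no limit (kernel uses none)
warps: 1 block
blocks: 16 blocks

Answer: 1 block, 14 active warps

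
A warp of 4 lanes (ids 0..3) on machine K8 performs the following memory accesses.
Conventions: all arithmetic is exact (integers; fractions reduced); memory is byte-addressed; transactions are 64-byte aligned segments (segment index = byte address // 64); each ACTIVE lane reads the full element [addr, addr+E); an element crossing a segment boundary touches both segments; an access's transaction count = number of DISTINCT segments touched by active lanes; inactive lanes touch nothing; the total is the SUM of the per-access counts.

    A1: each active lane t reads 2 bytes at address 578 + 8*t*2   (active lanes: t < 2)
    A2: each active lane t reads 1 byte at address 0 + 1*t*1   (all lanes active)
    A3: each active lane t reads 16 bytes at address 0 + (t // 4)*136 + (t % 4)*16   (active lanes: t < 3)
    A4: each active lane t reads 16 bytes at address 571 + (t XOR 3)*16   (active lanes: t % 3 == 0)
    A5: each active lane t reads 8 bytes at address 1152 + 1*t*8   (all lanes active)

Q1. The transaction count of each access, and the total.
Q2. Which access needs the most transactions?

A1: 1 transaction
A2: 1 transaction
A3: 1 transaction
A4: 2 transactions
A5: 1 transaction

Answer: 1,1,1,2,1; total 6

Answer: A4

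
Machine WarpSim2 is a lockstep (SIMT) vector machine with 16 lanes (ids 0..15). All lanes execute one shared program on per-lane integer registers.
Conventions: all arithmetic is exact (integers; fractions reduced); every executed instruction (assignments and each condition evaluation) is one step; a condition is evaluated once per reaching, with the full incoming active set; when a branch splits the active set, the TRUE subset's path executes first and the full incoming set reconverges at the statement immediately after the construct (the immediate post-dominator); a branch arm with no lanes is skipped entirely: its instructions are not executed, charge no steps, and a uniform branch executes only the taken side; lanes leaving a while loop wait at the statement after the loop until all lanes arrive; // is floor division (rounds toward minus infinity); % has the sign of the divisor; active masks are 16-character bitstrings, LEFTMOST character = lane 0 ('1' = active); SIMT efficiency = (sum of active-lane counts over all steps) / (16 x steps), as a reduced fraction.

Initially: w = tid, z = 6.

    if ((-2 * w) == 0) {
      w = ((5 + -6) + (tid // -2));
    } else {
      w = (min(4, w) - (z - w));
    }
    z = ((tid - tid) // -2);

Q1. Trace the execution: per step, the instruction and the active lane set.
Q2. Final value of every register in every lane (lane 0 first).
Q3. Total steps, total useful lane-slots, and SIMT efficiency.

step 0: eval ((-2 * w) == 0)         1111111111111111
step 1: w <- ((5 + -6) + (tid // -2)) 1000000000000000
step 2: w <- (min(4, w) - (z - w))   0111111111111111
step 3: z <- ((tid - tid) // -2)     1111111111111111

Answer: 4 steps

w: -1,-4,-2,0,2,3,4,5,6,7,8,9,10,11,12,13
z: 0,0,0,0,0,0,0,0,0,0,0,0,0,0,0,0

steps = 4; useful = 48; efficiency = 48/64 = 3/4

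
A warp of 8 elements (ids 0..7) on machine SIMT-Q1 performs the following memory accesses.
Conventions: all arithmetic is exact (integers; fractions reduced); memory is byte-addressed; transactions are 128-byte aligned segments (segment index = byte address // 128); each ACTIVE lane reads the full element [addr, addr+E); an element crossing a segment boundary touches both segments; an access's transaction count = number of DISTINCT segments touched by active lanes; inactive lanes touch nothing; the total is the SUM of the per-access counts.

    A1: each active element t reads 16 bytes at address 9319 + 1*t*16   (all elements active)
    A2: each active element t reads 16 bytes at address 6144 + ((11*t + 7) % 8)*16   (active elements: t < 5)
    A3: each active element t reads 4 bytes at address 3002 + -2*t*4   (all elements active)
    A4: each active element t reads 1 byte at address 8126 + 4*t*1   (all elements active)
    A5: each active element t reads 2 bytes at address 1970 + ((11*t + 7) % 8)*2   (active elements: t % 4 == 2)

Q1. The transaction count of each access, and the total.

A1: 2 transactions
A2: 1 transaction
A3: 1 transaction
A4: 1 transaction
A5: 1 transaction

Answer: 2,1,1,1,1; total 6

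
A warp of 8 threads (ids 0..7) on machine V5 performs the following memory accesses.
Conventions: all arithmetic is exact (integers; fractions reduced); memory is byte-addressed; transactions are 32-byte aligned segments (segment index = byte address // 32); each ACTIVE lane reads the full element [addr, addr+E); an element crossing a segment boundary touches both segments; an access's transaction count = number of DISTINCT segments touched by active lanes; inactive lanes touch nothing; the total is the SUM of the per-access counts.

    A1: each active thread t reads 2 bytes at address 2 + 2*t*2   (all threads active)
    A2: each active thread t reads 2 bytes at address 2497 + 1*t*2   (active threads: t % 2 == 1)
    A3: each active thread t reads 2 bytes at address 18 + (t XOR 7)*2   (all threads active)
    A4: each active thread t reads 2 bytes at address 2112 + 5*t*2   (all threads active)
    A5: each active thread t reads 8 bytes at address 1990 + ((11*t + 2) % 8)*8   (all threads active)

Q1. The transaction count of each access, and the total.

A1: 1 transaction
A2: 1 transaction
A3: 2 transactions
A4: 3 transactions
A5: 3 transactions

Answer: 1,1,2,3,3; total 10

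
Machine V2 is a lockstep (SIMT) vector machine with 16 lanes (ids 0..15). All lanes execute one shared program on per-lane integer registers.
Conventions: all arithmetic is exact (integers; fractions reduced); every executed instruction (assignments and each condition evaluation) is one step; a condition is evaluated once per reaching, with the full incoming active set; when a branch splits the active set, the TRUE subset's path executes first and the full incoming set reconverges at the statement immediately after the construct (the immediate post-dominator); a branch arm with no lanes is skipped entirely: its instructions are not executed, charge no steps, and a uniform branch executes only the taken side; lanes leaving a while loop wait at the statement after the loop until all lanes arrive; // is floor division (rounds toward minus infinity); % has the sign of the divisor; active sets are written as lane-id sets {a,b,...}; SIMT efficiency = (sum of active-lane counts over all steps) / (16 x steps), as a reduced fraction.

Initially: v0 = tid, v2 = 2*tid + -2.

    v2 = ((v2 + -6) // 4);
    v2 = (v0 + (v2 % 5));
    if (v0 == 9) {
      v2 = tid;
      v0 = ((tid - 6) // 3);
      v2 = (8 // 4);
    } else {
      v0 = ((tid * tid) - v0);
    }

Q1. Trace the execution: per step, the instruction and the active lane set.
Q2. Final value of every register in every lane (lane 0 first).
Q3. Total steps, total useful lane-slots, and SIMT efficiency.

step 0: v2 <- ((v2 + -6) // 4)       {0,1,2,3,4,5,6,7,8,9,10,11,12,13,14,15}
step 1: v2 <- (v0 + (v2 % 5))        {0,1,2,3,4,5,6,7,8,9,10,11,12,13,14,15}
step 2: eval (v0 == 9)               {0,1,2,3,4,5,6,7,8,9,10,11,12,13,14,15}
step 3: v2 <- tid                    {9}
step 4: v0 <- ((tid - 6) // 3)       {9}
step 5: v2 <- (8 // 4)               {9}
step 6: v0 <- ((tid * tid) - v0)     {0,1,2,3,4,5,6,7,8,10,11,12,13,14,15}

Answer: 7 steps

v0: 0,0,2,6,12,20,30,42,56,1,90,110,132,156,182,210
v2: 3,4,6,7,4,5,7,8,10,2,13,14,16,17,14,15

steps = 7; useful = 66; efficiency = 66/112 = 33/56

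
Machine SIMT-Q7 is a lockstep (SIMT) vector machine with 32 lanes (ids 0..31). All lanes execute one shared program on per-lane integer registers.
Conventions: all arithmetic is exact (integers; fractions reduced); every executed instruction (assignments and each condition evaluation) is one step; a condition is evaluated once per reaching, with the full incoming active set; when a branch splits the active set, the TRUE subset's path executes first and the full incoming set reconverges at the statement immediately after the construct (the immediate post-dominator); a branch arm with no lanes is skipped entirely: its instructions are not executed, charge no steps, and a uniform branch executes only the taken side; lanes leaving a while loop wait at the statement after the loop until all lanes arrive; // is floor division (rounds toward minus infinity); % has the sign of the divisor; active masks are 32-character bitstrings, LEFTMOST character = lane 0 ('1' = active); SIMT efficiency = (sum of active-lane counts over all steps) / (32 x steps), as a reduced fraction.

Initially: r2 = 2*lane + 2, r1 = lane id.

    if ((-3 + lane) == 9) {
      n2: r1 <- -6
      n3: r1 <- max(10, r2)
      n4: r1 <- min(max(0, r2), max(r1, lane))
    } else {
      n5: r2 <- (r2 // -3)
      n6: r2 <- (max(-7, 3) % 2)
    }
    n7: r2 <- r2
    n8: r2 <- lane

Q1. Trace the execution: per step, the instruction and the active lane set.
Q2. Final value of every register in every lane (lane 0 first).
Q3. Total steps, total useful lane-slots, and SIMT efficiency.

step 0: eval ((-3 + lane) == 9)      11111111111111111111111111111111
step 1: r1 <- -6                     00000000000010000000000000000000
step 2: r1 <- max(10, r2)            00000000000010000000000000000000
step 3: r1 <- min(max(0, r2), max(r1, lane)) 00000000000010000000000000000000
step 4: r2 <- (r2 // -3)             11111111111101111111111111111111
step 5: r2 <- (max(-7, 3) % 2)       11111111111101111111111111111111
step 6: r2 <- r2                     11111111111111111111111111111111
step 7: r2 <- lane                   11111111111111111111111111111111

Answer: 8 steps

r2: 0,1,2,3,4,5,6,7,8,9,10,11,12,13,14,15,16,17,18,19,20,21,22,23,24,25,26,27,28,29,30,31
r1: 0,1,2,3,4,5,6,7,8,9,10,11,26,13,14,15,16,17,18,19,20,21,22,23,24,25,26,27,28,29,30,31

steps = 8; useful = 161; efficiency = 161/256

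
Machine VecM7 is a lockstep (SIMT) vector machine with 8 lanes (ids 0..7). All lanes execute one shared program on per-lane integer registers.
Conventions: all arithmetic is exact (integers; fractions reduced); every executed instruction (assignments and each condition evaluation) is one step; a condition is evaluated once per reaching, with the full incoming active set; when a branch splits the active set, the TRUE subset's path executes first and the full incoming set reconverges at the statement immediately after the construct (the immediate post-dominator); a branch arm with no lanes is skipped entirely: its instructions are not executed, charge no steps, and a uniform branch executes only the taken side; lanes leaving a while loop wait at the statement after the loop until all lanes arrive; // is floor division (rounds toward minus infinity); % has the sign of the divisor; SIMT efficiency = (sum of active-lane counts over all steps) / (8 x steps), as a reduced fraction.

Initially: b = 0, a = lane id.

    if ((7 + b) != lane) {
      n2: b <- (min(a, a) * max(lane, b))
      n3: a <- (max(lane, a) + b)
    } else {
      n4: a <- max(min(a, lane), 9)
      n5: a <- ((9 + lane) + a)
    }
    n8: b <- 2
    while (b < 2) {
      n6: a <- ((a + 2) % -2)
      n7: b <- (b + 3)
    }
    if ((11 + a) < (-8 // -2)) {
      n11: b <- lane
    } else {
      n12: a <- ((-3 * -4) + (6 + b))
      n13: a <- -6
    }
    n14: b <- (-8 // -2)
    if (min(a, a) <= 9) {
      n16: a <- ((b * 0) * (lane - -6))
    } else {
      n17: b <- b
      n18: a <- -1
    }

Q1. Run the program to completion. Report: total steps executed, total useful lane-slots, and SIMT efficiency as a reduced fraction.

Answer: 13 steps, 88 useful, 11/13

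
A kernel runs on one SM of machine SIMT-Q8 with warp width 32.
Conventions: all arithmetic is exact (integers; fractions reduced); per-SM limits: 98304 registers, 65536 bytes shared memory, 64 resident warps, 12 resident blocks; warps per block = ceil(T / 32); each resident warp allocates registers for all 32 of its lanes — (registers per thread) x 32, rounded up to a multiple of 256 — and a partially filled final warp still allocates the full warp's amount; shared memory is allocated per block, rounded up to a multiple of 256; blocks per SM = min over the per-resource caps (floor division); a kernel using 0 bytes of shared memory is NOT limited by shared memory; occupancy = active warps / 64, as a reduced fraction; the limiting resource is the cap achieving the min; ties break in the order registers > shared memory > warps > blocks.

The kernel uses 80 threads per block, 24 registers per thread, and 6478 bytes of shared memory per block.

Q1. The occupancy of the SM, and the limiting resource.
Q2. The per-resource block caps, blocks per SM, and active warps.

Answer: occupancy 27/64, limited by shared memory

registers: 42 blocks
shared memory: 9 blocks
warps: 21 blocks
blocks: 12 blocks

Answer: 9 blocks, 27 active warps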